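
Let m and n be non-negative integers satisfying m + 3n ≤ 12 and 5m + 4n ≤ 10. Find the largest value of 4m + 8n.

16

Relaxing integrality, the LP optimum is 20.00 at (m,n) = (0, 2.5), which is not an integer point.
(m,n)=(0,2): 1·0+3·2=6≤12, 5·0+4·2=8≤10, objective 16.
(m,n)=(1,1): 1·1+3·1=4≤12, 5·1+4·1=9≤10, objective 12.
(m,n)=(0,1): 1·0+3·1=3≤12, 5·0+4·1=4≤10, objective 8.
Maximum is 16 at (m,n)=(0,2).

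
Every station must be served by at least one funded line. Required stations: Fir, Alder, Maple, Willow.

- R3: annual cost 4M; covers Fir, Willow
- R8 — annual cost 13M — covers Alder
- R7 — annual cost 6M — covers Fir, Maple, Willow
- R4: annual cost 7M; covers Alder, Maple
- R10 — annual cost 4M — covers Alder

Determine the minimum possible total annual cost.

10

The greedy cost-per-new-station heuristic would pick R3 and R4 for 11, but a cheaper cover exists.
Choose R7 and R10: together they cover Fir, Alder, Maple, Willow — every station.
Total annual cost: 6 + 4 = 10.
No cover costs less than 10.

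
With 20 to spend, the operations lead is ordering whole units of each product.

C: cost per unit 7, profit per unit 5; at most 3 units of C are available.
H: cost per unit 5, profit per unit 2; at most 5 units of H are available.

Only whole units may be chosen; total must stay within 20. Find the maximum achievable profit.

12

This is a bounded integer knapsack.
C has the best ratio (5/7); taking only C gives at most 2×5 = 10 (stopped by the cost limit).
Mixing does better — 2×C and 1×H: cost 19 ≤ 20, profit 2·5 + 1·2 = 12.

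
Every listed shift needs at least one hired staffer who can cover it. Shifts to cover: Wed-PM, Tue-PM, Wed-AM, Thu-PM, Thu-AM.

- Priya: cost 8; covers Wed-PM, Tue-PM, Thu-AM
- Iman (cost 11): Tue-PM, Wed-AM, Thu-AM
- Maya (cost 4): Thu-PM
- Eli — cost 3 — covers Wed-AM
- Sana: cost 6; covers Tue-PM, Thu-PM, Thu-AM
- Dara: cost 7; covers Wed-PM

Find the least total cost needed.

15

The greedy cost-per-new-shift heuristic would pick Sana, Eli, and Dara for 16, but a cheaper cover exists.
Choose Priya, Maya, and Eli: together they cover Wed-PM, Tue-PM, Wed-AM, Thu-PM, Thu-AM — every shift.
Total cost: 8 + 4 + 3 = 15.
No cover costs less than 15.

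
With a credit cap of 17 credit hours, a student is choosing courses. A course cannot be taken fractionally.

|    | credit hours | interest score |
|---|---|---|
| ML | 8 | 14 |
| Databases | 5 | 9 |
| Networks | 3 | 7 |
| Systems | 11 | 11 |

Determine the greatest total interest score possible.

ML + Databases + Networks: credit hours 8 + 5 + 3 = 16 ≤ 17, interest score 14 + 9 + 7 = 30.
ML + Databases: credit hours 8 + 5 = 13 ≤ 17, interest score 14 + 9 = 23.
Best is ML, Databases, and Networks with total interest score 30.

30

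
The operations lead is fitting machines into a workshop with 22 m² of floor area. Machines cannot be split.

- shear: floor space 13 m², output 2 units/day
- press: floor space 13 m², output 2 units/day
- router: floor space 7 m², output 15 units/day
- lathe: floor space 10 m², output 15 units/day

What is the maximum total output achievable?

30

Allowing fractional choices, the relaxed optimum would be about 30.8, but machines are indivisible.
router + lathe: floor space 7 + 10 = 17 ≤ 22, output 15 + 15 = 30.
press + router: floor space 13 + 7 = 20 ≤ 22, output 2 + 15 = 17.
shear + router: floor space 13 + 7 = 20 ≤ 22, output 2 + 15 = 17.
Best is router and lathe with total output 30.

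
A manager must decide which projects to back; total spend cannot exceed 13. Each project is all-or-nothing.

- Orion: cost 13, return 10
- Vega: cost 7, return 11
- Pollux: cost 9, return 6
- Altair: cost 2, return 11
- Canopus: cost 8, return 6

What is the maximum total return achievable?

Allowing fractional choices, the relaxed optimum would be about 25.1, but projects are indivisible.
Altair + Canopus: cost 2 + 8 = 10 ≤ 13, return 11 + 6 = 17.
Vega + Altair: cost 7 + 2 = 9 ≤ 13, return 11 + 11 = 22.
Pollux + Altair: cost 9 + 2 = 11 ≤ 13, return 6 + 11 = 17.
Best is Vega and Altair with total return 22.

22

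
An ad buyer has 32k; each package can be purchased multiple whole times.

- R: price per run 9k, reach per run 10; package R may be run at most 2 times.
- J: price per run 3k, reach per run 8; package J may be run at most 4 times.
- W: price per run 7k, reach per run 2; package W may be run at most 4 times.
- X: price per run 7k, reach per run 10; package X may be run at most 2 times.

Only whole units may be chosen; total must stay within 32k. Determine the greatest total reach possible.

Take 1×R, 3×J, and 2×X: price 32 ≤ 32, reach 1·10 + 3·8 + 2·10 = 54.
No other integer combination yields more.

54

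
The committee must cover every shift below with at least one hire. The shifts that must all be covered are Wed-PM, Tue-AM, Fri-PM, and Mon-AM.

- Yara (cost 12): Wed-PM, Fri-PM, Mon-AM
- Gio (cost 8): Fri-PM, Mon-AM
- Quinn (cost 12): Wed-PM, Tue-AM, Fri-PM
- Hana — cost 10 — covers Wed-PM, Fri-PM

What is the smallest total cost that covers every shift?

20

The greedy cost-per-new-shift heuristic would pick Yara and Quinn for 24, but a cheaper cover exists.
Choose Gio and Quinn: together they cover Wed-PM, Tue-AM, Fri-PM, Mon-AM — every shift.
Total cost: 8 + 12 = 20.
No cover costs less than 20.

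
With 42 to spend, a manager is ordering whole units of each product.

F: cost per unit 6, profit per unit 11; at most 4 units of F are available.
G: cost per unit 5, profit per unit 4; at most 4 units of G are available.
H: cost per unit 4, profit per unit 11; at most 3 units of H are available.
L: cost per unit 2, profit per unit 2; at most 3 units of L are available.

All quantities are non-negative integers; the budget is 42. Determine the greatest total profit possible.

83

H has the best ratio (11/4); taking only H gives at most 3×11 = 33 (stopped by the supply cap of 3).
Mixing does better — 4×F, 3×H, and 3×L: cost 42 ≤ 42, profit 4·11 + 3·11 + 3·2 = 83.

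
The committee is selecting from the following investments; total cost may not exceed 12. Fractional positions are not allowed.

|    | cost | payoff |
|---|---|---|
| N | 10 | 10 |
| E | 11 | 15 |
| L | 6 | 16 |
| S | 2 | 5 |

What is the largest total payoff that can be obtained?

21

Allowing fractional choices, the relaxed optimum would be about 26.5, but investments are indivisible.
E: cost 11 ≤ 12, payoff 15.
L: cost 6 ≤ 12, payoff 16.
L + S: cost 6 + 2 = 8 ≤ 12, payoff 16 + 5 = 21.
Best is L and S with total payoff 21.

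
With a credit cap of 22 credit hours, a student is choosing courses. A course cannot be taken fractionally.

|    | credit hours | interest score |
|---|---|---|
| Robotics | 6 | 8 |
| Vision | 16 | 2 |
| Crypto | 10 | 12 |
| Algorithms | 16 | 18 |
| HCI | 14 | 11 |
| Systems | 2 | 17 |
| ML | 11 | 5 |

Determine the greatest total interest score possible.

37

Take Robotics, Crypto, and Systems: credit hours 6 + 10 + 2 = 18 ≤ 22, interest score 8 + 12 + 17 = 37.
No other feasible combination does better.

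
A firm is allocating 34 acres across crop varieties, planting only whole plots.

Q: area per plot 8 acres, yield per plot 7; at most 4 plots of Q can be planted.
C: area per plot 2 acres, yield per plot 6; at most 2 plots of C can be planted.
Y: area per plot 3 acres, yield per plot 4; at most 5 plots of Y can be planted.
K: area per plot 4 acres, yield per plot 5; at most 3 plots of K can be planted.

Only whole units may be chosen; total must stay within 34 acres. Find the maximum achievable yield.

47

Take 2×C, 5×Y, and 3×K: area 31 ≤ 34, yield 2·6 + 5·4 + 3·5 = 47.
C has the best ratio (6/2) and is taken to its limit of 2; remaining capacity is filled optimally with the others.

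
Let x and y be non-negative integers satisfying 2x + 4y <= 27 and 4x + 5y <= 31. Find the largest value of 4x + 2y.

(x,y)=(7,0): 2·7+4·0=14≤27, 4·7+5·0=28≤31, objective 28.
(x,y)=(6,1): 2·6+4·1=16≤27, 4·6+5·1=29≤31, objective 26.
(x,y)=(6,0): 2·6+4·0=12≤27, 4·6+5·0=24≤31, objective 24.
Maximum is 28 at (x,y)=(7,0).

28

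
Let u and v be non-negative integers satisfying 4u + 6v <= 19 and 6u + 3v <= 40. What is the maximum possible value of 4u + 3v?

16

(u,v)=(4,0) is feasible, giving 16.
(u,v)=(3,1) is feasible, giving 15.
(u,v)=(3,0) is feasible, giving 12.
Maximum is 16 at (u,v)=(4,0).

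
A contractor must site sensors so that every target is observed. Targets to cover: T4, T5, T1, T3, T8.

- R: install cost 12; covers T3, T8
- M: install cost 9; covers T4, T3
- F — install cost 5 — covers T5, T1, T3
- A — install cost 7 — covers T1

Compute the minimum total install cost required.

26

Choose R, M, and F: together they cover T4, T5, T1, T3, T8 — every target.
Total install cost: 12 + 9 + 5 = 26.
No cover costs less than 26.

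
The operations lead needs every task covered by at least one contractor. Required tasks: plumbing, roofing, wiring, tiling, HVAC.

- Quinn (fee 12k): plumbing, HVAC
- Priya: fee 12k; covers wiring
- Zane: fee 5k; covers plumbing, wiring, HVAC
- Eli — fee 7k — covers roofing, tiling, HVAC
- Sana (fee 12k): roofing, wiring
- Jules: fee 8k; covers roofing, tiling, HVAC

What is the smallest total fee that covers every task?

12

Choose Zane and Eli: together they cover plumbing, roofing, wiring, tiling, HVAC — every task.
Total fee: 5 + 7 = 12.
No cover costs less than 12.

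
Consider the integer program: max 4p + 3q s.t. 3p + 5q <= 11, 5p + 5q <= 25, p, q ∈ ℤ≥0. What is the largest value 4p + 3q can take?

Relaxing integrality, the LP optimum is 14.67 at (p,q) = (3.67, 0), which is not an integer point.
(p,q)=(3,0): 3·3+5·0=9≤11, 5·3+5·0=15≤25, objective 12.
(p,q)=(2,1): 3·2+5·1=11≤11, 5·2+5·1=15≤25, objective 11.
(p,q)=(2,0): 3·2+5·0=6≤11, 5·2+5·0=10≤25, objective 8.
The best lattice point is (3,0), giving 12.

12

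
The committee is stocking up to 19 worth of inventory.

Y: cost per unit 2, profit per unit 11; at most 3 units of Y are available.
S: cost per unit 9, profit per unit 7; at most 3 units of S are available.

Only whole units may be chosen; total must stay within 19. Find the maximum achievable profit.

40

Take 3×Y and 1×S: cost 15 ≤ 19, profit 3·11 + 1·7 = 40.
Y has the best ratio (11/2) and is taken to its limit of 3; remaining capacity is filled optimally with the others.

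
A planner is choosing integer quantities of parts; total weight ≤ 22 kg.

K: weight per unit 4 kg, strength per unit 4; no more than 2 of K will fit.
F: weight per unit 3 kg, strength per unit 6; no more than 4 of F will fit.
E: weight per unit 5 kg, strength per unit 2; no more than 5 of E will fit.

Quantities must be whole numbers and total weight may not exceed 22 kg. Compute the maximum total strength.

32

Take 2×K and 4×F: weight 20 ≤ 22, strength 2·4 + 4·6 = 32.
F has the best ratio (6/3) and is taken to its limit of 4; remaining capacity is filled optimally with the others.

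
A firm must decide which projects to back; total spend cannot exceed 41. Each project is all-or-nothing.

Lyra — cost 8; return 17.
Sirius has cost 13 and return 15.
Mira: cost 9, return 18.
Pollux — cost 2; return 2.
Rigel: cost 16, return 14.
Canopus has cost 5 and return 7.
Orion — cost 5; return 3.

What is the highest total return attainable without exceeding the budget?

60

Allowing fractional choices, the relaxed optimum would be about 62.5, but projects are indivisible.
Lyra + Sirius + Mira + Pollux + Canopus: cost 8 + 13 + 9 + 2 + 5 = 37 ≤ 41, return 17 + 15 + 18 + 2 + 7 = 59.
Lyra + Sirius + Mira + Canopus + Orion: cost 8 + 13 + 9 + 5 + 5 = 40 ≤ 41, return 17 + 15 + 18 + 7 + 3 = 60.
Best is Lyra, Sirius, Mira, Canopus, and Orion with total return 60.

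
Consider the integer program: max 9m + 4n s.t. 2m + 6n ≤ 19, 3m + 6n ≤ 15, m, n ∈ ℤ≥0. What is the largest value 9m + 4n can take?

(m,n)=(5,0): 2·5+6·0=10≤19, 3·5+6·0=15≤15, objective 45.
(m,n)=(4,0): 2·4+6·0=8≤19, 3·4+6·0=12≤15, objective 36.
No feasible integer point exceeds 45.

45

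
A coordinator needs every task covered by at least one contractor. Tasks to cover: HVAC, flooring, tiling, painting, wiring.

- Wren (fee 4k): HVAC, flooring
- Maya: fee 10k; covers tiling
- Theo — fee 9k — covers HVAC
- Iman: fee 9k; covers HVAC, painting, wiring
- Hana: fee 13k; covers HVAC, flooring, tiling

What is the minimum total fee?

Choose Iman and Hana: together they cover HVAC, flooring, tiling, painting, wiring — every task.
Total fee: 9 + 13 = 22.

22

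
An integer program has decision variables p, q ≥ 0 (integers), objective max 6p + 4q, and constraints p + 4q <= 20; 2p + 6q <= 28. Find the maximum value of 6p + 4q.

84

(p,q)=(14,0): 1·14+4·0=14≤20, 2·14+6·0=28≤28, objective 84.
(p,q)=(13,0): 1·13+4·0=13≤20, 2·13+6·0=26≤28, objective 78.
No feasible integer point exceeds 84.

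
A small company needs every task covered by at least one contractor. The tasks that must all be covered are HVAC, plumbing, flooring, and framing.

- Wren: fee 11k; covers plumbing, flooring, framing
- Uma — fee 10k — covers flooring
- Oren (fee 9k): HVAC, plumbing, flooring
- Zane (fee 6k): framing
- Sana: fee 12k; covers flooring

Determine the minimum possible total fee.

Choose Oren and Zane: together they cover HVAC, plumbing, flooring, framing — every task.
Total fee: 9 + 6 = 15.

15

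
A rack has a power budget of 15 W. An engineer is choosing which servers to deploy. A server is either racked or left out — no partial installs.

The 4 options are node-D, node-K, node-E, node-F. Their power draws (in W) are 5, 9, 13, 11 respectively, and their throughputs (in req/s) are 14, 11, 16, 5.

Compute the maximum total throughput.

25

This is a 0-1 knapsack instance.
Allowing fractional choices, the relaxed optimum would be about 26.3, but servers are indivisible.
node-E: power draw 13 ≤ 15, throughput 16.
node-D + node-K: power draw 5 + 9 = 14 ≤ 15, throughput 14 + 11 = 25.
Best is node-D and node-K with total throughput 25.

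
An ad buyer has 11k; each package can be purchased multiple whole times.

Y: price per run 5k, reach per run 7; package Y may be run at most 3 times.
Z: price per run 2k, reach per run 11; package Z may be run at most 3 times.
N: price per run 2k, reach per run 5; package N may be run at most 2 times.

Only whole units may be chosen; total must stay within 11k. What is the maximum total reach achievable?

43

Take 3×Z and 2×N: price 10 ≤ 11, reach 3·11 + 2·5 = 43.
Z has the best ratio (11/2) and is taken to its limit of 3; remaining capacity is filled optimally with the others.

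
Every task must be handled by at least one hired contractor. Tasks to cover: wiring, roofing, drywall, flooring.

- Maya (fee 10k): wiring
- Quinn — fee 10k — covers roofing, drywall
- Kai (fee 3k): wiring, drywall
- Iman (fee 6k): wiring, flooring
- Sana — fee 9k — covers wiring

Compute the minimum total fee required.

16

Choose Quinn and Iman: together they cover wiring, roofing, drywall, flooring — every task.
Total fee: 10 + 6 = 16.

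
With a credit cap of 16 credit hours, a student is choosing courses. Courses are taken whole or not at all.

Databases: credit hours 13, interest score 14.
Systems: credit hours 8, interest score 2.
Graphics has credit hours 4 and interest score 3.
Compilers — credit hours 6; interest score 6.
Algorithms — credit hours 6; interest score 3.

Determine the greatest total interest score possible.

14

Databases: credit hours 13 ≤ 16, interest score 14.
Graphics + Compilers: credit hours 4 + 6 = 10 ≤ 16, interest score 3 + 6 = 9.
Graphics + Compilers + Algorithms: credit hours 4 + 6 + 6 = 16 ≤ 16, interest score 3 + 6 + 3 = 12.
Best is Databases with total interest score 14.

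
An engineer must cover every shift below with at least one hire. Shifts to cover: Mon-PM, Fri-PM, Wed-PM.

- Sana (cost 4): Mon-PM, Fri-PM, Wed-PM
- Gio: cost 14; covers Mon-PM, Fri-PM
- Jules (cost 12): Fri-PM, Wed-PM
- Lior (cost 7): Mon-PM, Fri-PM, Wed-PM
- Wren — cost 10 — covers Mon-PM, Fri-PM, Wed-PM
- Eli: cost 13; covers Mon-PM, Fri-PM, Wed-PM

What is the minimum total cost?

Sana alone covers Mon-PM, Fri-PM, Wed-PM — every shift.
Total cost: 4.
No cover costs less than 4.

4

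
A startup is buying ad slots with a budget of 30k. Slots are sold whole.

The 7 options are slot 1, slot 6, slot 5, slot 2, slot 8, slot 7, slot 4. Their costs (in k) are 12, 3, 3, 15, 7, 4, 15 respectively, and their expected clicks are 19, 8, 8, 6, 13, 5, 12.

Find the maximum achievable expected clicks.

53

slot 1 + slot 6 + slot 5 + slot 8 + slot 7: cost 12 + 3 + 3 + 7 + 4 = 29 ≤ 30, expected clicks 19 + 8 + 8 + 13 + 5 = 53.
slot 1 + slot 6 + slot 5 + slot 8: cost 12 + 3 + 3 + 7 = 25 ≤ 30, expected clicks 19 + 8 + 8 + 13 = 48.
Best is slot 1, slot 6, slot 5, slot 8, and slot 7 with total expected clicks 53.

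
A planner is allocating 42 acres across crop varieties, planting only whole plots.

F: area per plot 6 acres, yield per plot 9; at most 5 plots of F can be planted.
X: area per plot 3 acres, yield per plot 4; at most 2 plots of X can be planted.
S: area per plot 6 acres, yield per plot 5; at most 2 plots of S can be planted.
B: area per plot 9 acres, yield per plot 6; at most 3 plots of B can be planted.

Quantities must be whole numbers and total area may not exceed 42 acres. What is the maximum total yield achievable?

58

F has the best ratio (9/6); taking only F gives at most 5×9 = 45 (stopped by the supply cap of 5).
Mixing does better — 5×F, 2×X, and 1×S: area 42 ≤ 42, yield 5·9 + 2·4 + 1·5 = 58.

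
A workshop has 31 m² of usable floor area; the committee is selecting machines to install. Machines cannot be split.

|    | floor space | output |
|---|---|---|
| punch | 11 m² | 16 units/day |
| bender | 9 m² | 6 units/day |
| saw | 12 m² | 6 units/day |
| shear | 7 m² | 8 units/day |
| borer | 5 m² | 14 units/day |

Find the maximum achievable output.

Treat it as a binary knapsack problem.
punch + bender + borer: floor space 11 + 9 + 5 = 25 ≤ 31, output 16 + 6 + 14 = 36.
punch + saw + borer: floor space 11 + 12 + 5 = 28 ≤ 31, output 16 + 6 + 14 = 36.
punch + shear + borer: floor space 11 + 7 + 5 = 23 ≤ 31, output 16 + 8 + 14 = 38.
Best is punch, shear, and borer with total output 38.

38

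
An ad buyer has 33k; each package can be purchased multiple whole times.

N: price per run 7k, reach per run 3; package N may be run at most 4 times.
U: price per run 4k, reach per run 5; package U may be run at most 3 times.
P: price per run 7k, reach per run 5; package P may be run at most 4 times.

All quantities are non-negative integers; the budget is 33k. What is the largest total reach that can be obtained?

30

U has the best ratio (5/4); taking only U gives at most 3×5 = 15 (stopped by the supply cap of 3).
Mixing does better — 3×U and 3×P: price 33 ≤ 33, reach 3·5 + 3·5 = 30.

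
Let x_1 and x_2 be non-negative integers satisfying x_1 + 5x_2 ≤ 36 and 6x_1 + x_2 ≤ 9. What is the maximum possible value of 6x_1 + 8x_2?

56

(x_1,x_2)=(0,7): 1·0+5·7=35≤36, 6·0+1·7=7≤9, objective 56.
(x_1,x_2)=(0,6): 1·0+5·6=30≤36, 6·0+1·6=6≤9, objective 48.
Maximum is 56 at (x_1,x_2)=(0,7).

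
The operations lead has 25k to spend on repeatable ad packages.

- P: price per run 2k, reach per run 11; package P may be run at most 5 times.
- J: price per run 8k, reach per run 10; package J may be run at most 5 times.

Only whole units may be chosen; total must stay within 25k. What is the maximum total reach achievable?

Take 5×P and 1×J: price 18 ≤ 25, reach 5·11 + 1·10 = 65.
P has the best ratio (11/2) and is taken to its limit of 5; remaining capacity is filled optimally with the others.

65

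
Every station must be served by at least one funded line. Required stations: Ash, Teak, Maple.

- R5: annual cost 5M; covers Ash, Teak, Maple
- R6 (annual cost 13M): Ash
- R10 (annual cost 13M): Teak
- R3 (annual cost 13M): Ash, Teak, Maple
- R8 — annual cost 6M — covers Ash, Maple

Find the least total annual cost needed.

R5 alone covers Ash, Teak, Maple — every station.
Total annual cost: 5.
No cover costs less than 5.

5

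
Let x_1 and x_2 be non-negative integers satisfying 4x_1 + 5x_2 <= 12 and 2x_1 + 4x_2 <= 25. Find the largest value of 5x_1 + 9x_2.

18

The continuous relaxation peaks at (0, 2.4) with value 21.60; rounding to a feasible lattice point costs some objective.
(x_1,x_2)=(0,2): 4·0+5·2=10≤12, 2·0+4·2=8≤25, objective 18.
(x_1,x_2)=(1,1): 4·1+5·1=9≤12, 2·1+4·1=6≤25, objective 14.
No feasible integer point exceeds 18.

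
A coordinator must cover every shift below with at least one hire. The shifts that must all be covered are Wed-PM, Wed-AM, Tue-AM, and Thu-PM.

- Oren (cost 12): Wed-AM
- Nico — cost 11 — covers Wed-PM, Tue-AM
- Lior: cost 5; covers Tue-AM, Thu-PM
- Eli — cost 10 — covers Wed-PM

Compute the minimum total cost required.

This is a weighted set-cover instance.
Choose Oren, Lior, and Eli: together they cover Wed-PM, Wed-AM, Tue-AM, Thu-PM — every shift.
Total cost: 12 + 5 + 10 = 27.
No cover costs less than 27.

27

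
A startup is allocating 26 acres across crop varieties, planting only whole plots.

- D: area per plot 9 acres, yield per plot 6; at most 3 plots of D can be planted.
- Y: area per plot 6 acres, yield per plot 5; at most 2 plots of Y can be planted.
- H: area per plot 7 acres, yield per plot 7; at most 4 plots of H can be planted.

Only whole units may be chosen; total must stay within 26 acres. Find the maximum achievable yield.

H has the best ratio (7/7); taking only H gives at most 3×7 = 21 (stopped by the area limit).
Mixing does better — 2×Y and 2×H: area 26 ≤ 26, yield 2·5 + 2·7 = 24.

24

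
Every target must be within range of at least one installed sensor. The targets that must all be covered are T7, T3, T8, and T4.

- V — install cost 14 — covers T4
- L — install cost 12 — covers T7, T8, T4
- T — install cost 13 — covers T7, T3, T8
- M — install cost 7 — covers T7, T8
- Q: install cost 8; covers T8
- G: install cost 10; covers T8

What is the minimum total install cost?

25

This is an integer covering problem.
The greedy cost-per-new-target heuristic would pick M, L, and T for 32, but a cheaper cover exists.
Choose L and T: together they cover T7, T3, T8, T4 — every target.
Total install cost: 12 + 13 = 25.
No cover costs less than 25.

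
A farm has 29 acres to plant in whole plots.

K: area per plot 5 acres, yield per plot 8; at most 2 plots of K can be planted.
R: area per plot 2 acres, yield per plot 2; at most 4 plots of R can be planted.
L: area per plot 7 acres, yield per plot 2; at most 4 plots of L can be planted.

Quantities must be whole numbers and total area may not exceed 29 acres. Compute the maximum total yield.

K has the best ratio (8/5); taking only K gives at most 2×8 = 16 (stopped by the supply cap of 2).
Mixing does better — 2×K, 4×R, and 1×L: area 25 ≤ 29, yield 2·8 + 4·2 + 1·2 = 26.

26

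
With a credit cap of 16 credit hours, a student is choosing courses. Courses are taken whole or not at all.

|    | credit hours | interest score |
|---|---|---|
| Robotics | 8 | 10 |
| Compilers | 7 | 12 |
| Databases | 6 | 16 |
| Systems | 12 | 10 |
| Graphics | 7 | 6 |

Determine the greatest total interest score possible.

Take Compilers and Databases: credit hours 7 + 6 = 13 ≤ 16, interest score 12 + 16 = 28.
No other feasible combination does better.

28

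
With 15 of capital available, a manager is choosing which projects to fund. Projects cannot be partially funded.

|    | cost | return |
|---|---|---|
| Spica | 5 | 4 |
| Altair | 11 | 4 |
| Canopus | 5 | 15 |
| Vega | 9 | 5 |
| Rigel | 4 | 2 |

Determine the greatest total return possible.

Take Spica, Canopus, and Rigel: cost 5 + 5 + 4 = 14 ≤ 15, return 4 + 15 + 2 = 21.
No other feasible combination does better.

21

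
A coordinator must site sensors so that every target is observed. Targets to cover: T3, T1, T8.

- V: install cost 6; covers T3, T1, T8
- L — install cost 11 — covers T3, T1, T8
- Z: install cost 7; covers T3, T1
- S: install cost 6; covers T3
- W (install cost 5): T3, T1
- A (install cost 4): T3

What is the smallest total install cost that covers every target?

V alone covers T3, T1, T8 — every target.
Total install cost: 6.
No cover costs less than 6.

6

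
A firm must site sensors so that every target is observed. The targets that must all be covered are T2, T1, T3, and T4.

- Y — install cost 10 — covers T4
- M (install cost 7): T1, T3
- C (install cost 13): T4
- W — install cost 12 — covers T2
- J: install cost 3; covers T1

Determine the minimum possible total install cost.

29

This is an integer covering problem.
The greedy cost-per-new-target heuristic would pick J, M, Y, and W for 32, but a cheaper cover exists.
Choose Y, M, and W: together they cover T2, T1, T3, T4 — every target.
Total install cost: 10 + 7 + 12 = 29.
No cover costs less than 29.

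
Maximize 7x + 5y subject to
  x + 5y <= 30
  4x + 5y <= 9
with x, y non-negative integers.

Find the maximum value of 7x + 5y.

The continuous relaxation peaks at (2.25, 0) with value 15.75; rounding to a feasible lattice point costs some objective.
(x,y)=(2,0): 1·2+5·0=2≤30, 4·2+5·0=8≤9, objective 14.
(x,y)=(1,1): 1·1+5·1=6≤30, 4·1+5·1=9≤9, objective 12.
(x,y)=(1,0): 1·1+5·0=1≤30, 4·1+5·0=4≤9, objective 7.
Maximum is 14 at (x,y)=(2,0).

14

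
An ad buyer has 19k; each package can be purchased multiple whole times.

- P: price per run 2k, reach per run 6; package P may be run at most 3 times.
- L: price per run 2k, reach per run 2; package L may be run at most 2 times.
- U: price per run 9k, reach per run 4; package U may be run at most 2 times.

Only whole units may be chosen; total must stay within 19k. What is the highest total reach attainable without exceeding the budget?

This is a bounded integer knapsack.
P has the best ratio (6/2); taking only P gives at most 3×6 = 18 (stopped by the supply cap of 3).
Mixing does better — 3×P, 2×L, and 1×U: price 19 ≤ 19, reach 3·6 + 2·2 + 1·4 = 26.

26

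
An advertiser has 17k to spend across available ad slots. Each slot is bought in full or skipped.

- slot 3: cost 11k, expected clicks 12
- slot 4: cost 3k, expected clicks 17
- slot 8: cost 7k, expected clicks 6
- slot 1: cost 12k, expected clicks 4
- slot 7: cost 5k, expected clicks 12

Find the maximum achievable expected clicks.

Allowing fractional choices, the relaxed optimum would be about 38.8, but ad slots are indivisible.
slot 4 + slot 8 + slot 7: cost 3 + 7 + 5 = 15 ≤ 17, expected clicks 17 + 6 + 12 = 35.
slot 4 + slot 7: cost 3 + 5 = 8 ≤ 17, expected clicks 17 + 12 = 29.
Best is slot 4, slot 8, and slot 7 with total expected clicks 35.

35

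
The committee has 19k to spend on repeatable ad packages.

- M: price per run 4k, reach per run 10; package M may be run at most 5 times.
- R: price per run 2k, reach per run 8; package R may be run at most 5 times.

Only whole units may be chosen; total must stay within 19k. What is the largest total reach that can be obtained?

60

3×M and 3×R: price 18 ≤ 19, reach 3·10 + 3·8 = 54.
2×M and 5×R: price 18 ≤ 19, reach 2·10 + 5·8 = 60.
Best is 60.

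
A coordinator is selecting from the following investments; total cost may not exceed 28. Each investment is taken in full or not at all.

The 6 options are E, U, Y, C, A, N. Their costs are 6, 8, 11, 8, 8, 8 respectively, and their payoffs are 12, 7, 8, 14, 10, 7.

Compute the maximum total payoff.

36

E + Y + C: cost 6 + 11 + 8 = 25 ≤ 28, payoff 12 + 8 + 14 = 34.
E + C + A: cost 6 + 8 + 8 = 22 ≤ 28, payoff 12 + 14 + 10 = 36.
E + U + C: cost 6 + 8 + 8 = 22 ≤ 28, payoff 12 + 7 + 14 = 33.
Best is E, C, and A with total payoff 36.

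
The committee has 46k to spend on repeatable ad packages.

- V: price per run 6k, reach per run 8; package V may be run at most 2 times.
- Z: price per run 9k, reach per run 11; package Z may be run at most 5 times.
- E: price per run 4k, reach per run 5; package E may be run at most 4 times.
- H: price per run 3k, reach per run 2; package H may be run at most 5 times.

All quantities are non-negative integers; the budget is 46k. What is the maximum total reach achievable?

1×V, 4×Z, and 1×E: price 46 ≤ 46, reach 1·8 + 4·11 + 1·5 = 57.
2×V, 2×Z, and 4×E: price 46 ≤ 46, reach 2·8 + 2·11 + 4·5 = 58.
Best is 58.

58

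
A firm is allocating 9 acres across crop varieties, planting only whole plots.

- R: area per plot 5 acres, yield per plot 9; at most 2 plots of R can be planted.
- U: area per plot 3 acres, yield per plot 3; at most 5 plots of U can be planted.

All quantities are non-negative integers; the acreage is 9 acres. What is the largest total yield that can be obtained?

12

1×R and 1×U: area 8 ≤ 9, yield 1·9 + 1·3 = 12.
3×U: area 9 ≤ 9, yield 3·3 = 9.
Best is 12.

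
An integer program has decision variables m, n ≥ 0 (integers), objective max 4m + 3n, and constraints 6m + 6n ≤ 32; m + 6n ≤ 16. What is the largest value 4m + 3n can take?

The continuous relaxation peaks at (5.33, 0) with value 21.33; rounding to a feasible lattice point costs some objective.
(m,n)=(5,0): 6·5+6·0=30≤32, 1·5+6·0=5≤16, objective 20.
(m,n)=(4,1): 6·4+6·1=30≤32, 1·4+6·1=10≤16, objective 19.
(m,n)=(4,0): 6·4+6·0=24≤32, 1·4+6·0=4≤16, objective 16.
The best lattice point is (5,0), giving 20.

20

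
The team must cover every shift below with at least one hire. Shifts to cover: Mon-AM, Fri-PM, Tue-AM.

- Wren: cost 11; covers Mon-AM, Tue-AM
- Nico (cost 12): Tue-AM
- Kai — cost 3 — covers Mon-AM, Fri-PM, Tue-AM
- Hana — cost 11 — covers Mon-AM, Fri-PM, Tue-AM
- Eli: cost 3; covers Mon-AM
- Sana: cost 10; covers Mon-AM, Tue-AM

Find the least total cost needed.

This is an integer covering problem.
Kai alone covers Mon-AM, Fri-PM, Tue-AM — every shift.
Total cost: 3.
No cover costs less than 3.

3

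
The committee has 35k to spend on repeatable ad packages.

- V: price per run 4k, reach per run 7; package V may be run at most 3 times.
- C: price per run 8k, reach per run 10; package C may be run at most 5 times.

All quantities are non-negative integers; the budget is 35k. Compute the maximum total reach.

44

Take 2×V and 3×C: price 32 ≤ 35, reach 2·7 + 3·10 = 44.
No other integer combination yields more.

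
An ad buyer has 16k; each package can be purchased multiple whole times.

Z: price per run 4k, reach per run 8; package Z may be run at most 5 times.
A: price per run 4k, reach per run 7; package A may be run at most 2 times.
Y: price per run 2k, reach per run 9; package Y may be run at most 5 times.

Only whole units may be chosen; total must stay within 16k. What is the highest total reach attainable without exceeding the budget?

53

Y has the best ratio (9/2); taking only Y gives at most 5×9 = 45 (stopped by the supply cap of 5).
Mixing does better — 1×Z and 5×Y: price 14 ≤ 16, reach 1·8 + 5·9 = 53.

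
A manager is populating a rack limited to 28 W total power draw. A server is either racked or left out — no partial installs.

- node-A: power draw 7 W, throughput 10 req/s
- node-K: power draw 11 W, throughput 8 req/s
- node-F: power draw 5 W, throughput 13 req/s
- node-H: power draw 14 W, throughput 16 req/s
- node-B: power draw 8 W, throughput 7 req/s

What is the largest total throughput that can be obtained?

39

Allowing fractional choices, the relaxed optimum would be about 40.8, but servers are indivisible.
node-A + node-F + node-H: power draw 7 + 5 + 14 = 26 ≤ 28, throughput 10 + 13 + 16 = 39.
node-F + node-H + node-B: power draw 5 + 14 + 8 = 27 ≤ 28, throughput 13 + 16 + 7 = 36.
Best is node-A, node-F, and node-H with total throughput 39.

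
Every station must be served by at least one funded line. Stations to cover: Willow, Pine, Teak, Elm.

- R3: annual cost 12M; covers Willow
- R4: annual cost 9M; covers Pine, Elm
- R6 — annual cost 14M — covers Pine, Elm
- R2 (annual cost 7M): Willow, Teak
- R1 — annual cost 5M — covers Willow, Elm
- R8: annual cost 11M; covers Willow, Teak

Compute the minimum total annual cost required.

The greedy cost-per-new-station heuristic would pick R1, R2, and R4 for 21, but a cheaper cover exists.
Choose R4 and R2: together they cover Willow, Pine, Teak, Elm — every station.
Total annual cost: 9 + 7 = 16.
No cover costs less than 16.

16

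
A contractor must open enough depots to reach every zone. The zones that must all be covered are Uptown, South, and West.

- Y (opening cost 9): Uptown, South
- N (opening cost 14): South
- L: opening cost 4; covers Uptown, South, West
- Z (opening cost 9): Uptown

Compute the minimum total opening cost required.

L alone covers Uptown, South, West — every zone.
Total opening cost: 4.

4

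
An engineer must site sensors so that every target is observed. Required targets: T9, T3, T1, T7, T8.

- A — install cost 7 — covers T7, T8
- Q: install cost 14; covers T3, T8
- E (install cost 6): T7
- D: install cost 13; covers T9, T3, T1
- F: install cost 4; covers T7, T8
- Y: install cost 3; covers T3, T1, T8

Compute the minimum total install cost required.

17

The greedy cost-per-new-target heuristic would pick Y, F, and D for 20, but a cheaper cover exists.
Choose D and F: together they cover T9, T3, T1, T7, T8 — every target.
Total install cost: 13 + 4 = 17.
No cover costs less than 17.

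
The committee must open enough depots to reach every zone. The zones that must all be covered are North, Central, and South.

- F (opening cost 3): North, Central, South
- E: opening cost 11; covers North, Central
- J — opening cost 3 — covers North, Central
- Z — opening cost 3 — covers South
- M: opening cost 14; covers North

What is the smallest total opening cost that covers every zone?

3

F alone covers North, Central, South — every zone.
Total opening cost: 3.
No cover costs less than 3.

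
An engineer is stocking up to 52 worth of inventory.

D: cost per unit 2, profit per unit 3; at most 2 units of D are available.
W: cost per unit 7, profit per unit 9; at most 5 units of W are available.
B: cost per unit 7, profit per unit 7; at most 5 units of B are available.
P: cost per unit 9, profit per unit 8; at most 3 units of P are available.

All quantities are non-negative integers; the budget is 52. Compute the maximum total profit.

62

D has the best ratio (3/2); taking only D gives at most 2×3 = 6 (stopped by the supply cap of 2).
Mixing does better — 1×D, 5×W, and 2×B: cost 51 ≤ 52, profit 1·3 + 5·9 + 2·7 = 62.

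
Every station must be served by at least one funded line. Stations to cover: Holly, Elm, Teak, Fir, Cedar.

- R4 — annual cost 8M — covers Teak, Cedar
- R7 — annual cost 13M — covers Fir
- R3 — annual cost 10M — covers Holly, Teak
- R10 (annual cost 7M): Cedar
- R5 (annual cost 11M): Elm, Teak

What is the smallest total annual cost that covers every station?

41

The greedy cost-per-new-station heuristic would pick R4, R3, R5, and R7 for 42, but a cheaper cover exists.
Choose R7, R3, R10, and R5: together they cover Holly, Elm, Teak, Fir, Cedar — every station.
Total annual cost: 13 + 10 + 7 + 11 = 41.
No cover costs less than 41.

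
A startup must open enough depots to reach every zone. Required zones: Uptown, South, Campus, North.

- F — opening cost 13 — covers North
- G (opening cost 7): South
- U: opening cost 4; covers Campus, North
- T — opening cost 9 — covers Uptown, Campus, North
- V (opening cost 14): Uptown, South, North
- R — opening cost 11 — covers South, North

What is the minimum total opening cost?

16

The greedy cost-per-new-zone heuristic would pick U, G, and T for 20, but a cheaper cover exists.
Choose G and T: together they cover Uptown, South, Campus, North — every zone.
Total opening cost: 7 + 9 = 16.
No cover costs less than 16.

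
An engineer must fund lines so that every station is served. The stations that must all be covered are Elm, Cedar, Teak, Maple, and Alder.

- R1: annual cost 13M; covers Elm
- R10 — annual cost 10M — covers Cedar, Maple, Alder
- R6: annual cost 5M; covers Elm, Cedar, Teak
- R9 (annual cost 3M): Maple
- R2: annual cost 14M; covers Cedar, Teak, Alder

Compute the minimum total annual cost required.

This is a weighted set-cover instance.
The greedy cost-per-new-station heuristic would pick R6, R9, and R10 for 18, but a cheaper cover exists.
Choose R10 and R6: together they cover Elm, Cedar, Teak, Maple, Alder — every station.
Total annual cost: 10 + 5 = 15.
No cover costs less than 15.

15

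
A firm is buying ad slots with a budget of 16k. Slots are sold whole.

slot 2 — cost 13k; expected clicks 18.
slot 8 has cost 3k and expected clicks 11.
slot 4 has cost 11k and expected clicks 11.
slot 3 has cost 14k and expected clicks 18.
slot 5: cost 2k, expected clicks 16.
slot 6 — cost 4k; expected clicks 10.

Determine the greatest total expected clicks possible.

Treat it as a binary knapsack problem.
Take slot 8, slot 4, and slot 5: cost 3 + 11 + 2 = 16 ≤ 16, expected clicks 11 + 11 + 16 = 38.
No other feasible combination does better.

38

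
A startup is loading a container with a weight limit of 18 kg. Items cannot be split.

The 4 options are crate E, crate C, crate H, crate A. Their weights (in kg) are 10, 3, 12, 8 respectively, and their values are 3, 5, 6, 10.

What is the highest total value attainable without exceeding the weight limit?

Treat it as a binary knapsack problem.
Allowing fractional choices, the relaxed optimum would be about 18.5, but items are indivisible.
crate E + crate A: weight 10 + 8 = 18 ≤ 18, value 3 + 10 = 13.
crate C + crate A: weight 3 + 8 = 11 ≤ 18, value 5 + 10 = 15.
Best is crate C and crate A with total value 15.

15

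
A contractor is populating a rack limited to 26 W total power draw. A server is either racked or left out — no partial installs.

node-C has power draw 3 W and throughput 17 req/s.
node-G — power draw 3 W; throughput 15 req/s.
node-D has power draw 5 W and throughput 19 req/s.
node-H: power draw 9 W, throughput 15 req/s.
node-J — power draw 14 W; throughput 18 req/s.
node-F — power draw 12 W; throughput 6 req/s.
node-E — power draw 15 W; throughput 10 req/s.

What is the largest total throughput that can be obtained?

This is a 0-1 knapsack instance.
node-C + node-G + node-D + node-H: power draw 3 + 3 + 5 + 9 = 20 ≤ 26, throughput 17 + 15 + 19 + 15 = 66.
node-C + node-G + node-D + node-E: power draw 3 + 3 + 5 + 15 = 26 ≤ 26, throughput 17 + 15 + 19 + 10 = 61.
node-C + node-G + node-D + node-J: power draw 3 + 3 + 5 + 14 = 25 ≤ 26, throughput 17 + 15 + 19 + 18 = 69.
Best is node-C, node-G, node-D, and node-J with total throughput 69.

69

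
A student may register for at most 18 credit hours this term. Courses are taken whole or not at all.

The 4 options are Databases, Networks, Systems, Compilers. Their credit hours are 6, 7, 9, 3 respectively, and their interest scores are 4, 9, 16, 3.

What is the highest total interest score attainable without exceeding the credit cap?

This is an integer program with binary decision variables.
Databases + Systems + Compilers: credit hours 6 + 9 + 3 = 18 ≤ 18, interest score 4 + 16 + 3 = 23.
Networks + Systems: credit hours 7 + 9 = 16 ≤ 18, interest score 9 + 16 = 25.
Best is Networks and Systems with total interest score 25.

25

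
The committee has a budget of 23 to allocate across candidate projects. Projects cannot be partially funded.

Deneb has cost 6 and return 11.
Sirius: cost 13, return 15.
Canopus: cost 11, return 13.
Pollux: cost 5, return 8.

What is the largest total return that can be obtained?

32

Take Deneb, Canopus, and Pollux: cost 6 + 11 + 5 = 22 ≤ 23, return 11 + 13 + 8 = 32.
No other feasible combination does better.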